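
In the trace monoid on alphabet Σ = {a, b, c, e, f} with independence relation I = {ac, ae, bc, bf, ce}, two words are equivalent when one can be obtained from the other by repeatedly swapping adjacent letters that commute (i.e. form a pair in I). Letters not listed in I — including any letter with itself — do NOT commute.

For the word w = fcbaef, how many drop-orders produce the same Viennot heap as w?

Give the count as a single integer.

14

piece 0:f — minimal
piece 1:c rests on {0:f}
piece 2:b — minimal
piece 3:a rests on {0:f, 2:b}
piece 4:e rests on {0:f, 2:b}
piece 5:f rests on {1:c, 3:a, 4:e}
minimal pieces: {0:f, 2:b}
ways to finish when only these pieces remain (= sum over removing one remaining piece with nothing left below it):
  1 left: {5}→1
  2 left: {1,5}→1  {3,5}→1  {4,5}→1
  3 left: {1,3,5}→2  {1,4,5}→2  {3,4,5}→2
  4 left: {1,3,4,5}→6  {2,3,4,5}→2
  placing 0:f first → 8 extensions
  placing 2:b first → 6 extensions
total linear extensions = 14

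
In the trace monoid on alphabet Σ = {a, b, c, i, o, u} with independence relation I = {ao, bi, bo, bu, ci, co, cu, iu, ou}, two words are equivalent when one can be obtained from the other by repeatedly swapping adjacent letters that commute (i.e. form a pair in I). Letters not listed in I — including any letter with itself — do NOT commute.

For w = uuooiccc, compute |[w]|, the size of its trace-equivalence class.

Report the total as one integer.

560

piece 0:u — minimal
piece 1:u rests on {0:u}
piece 2:o — minimal
piece 3:o rests on {2:o}
piece 4:i rests on {3:o}
piece 5:c — minimal
piece 6:c rests on {5:c}
piece 7:c rests on {6:c}
minimal pieces: {0:u, 2:o, 5:c}
ways to finish when only these pieces remain (= sum over removing one remaining piece with nothing left below it):
  1 left: {1}→1  {4}→1  {7}→1
  2 left: {0,1}→1  {1,4}→2  {1,7}→2  {3,4}→1  {4,7}→2  {6,7}→1
  3 left: {0,1,4}→3  {0,1,7}→3  {1,3,4}→3  {1,4,7}→6  {1,6,7}→3  {2,3,4}→1  {3,4,7}→3  {4,6,7}→3  {5,6,7}→1
  4 left: {0,1,3,4}→6  {0,1,4,7}→12  {0,1,6,7}→6  {1,2,3,4}→4  {1,3,4,7}→12  {1,4,6,7}→12  {1,5,6,7}→4  {2,3,4,7}→4  {3,4,6,7}→6  {4,5,6,7}→4
  5 left: {0,1,2,3,4}→10  {0,1,3,4,7}→30  {0,1,4,6,7}→30  {0,1,5,6,7}→10  {1,2,3,4,7}→20  {1,3,4,6,7}→30  {1,4,5,6,7}→20  {2,3,4,6,7}→10  {3,4,5,6,7}→10
  6 left: {0,1,2,3,4,7}→60  {0,1,3,4,6,7}→90  {0,1,4,5,6,7}→60  {1,2,3,4,6,7}→60  {1,3,4,5,6,7}→60  {2,3,4,5,6,7}→20
  placing 0:u first → 140 extensions
  placing 2:o first → 210 extensions
  placing 5:c first → 210 extensions
total linear extensions = 560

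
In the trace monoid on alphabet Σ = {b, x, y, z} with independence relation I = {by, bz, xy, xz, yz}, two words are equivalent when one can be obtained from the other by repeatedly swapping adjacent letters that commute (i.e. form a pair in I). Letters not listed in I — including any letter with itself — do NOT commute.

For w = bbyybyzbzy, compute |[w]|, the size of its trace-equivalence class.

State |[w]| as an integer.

3150

piece 0:b — minimal
piece 1:b rests on {0:b}
piece 2:y — minimal
piece 3:y rests on {2:y}
piece 4:b rests on {1:b}
piece 5:y rests on {3:y}
piece 6:z — minimal
piece 7:b rests on {4:b}
piece 8:z rests on {6:z}
piece 9:y rests on {5:y}
minimal pieces: {0:b, 2:y, 6:z}
ways to finish when only these pieces remain (= sum over removing one remaining piece with nothing left below it):
  1 left: {7}→1  {8}→1  {9}→1
  2 left: {4,7}→1  {5,9}→1  {6,8}→1  {7,8}→2  {7,9}→2  {8,9}→2
  3 left: {1,4,7}→1  {3,5,9}→1  {4,7,8}→3  {4,7,9}→3  {5,7,9}→3  {5,8,9}→3  {6,7,8}→3  {6,8,9}→3  {7,8,9}→6
  4 left: {0,1,4,7}→1  {1,4,7,8}→4  {1,4,7,9}→4  {2,3,5,9}→1  {3,5,7,9}→4  {3,5,8,9}→4  {4,5,7,9}→6  {4,6,7,8}→6  {4,7,8,9}→12  {5,6,8,9}→6  {5,7,8,9}→12  {6,7,8,9}→12
  5 left: {0,1,4,7,8}→5  {0,1,4,7,9}→5  {1,4,5,7,9}→10  {1,4,6,7,8}→10  {1,4,7,8,9}→20  {2,3,5,7,9}→5  {2,3,5,8,9}→5  {3,4,5,7,9}→10  {3,5,6,8,9}→10  {3,5,7,8,9}→20  {4,5,7,8,9}→30  {4,6,7,8,9}→30  {5,6,7,8,9}→30
  6 left: {0,1,4,5,7,9}→15  {0,1,4,6,7,8}→15  {0,1,4,7,8,9}→30  {1,3,4,5,7,9}→20  {1,4,5,7,8,9}→60  {1,4,6,7,8,9}→60  {2,3,4,5,7,9}→15  {2,3,5,6,8,9}→15  {2,3,5,7,8,9}→30  {3,4,5,7,8,9}→60  {3,5,6,7,8,9}→60  {4,5,6,7,8,9}→90
  7 left: {0,1,3,4,5,7,9}→35  {0,1,4,5,7,8,9}→105  {0,1,4,6,7,8,9}→105  {1,2,3,4,5,7,9}→35  {1,3,4,5,7,8,9}→140  {1,4,5,6,7,8,9}→210  {2,3,4,5,7,8,9}→105  {2,3,5,6,7,8,9}→105  {3,4,5,6,7,8,9}→210
  8 left: {0,1,2,3,4,5,7,9}→70  {0,1,3,4,5,7,8,9}→280  {0,1,4,5,6,7,8,9}→420  {1,2,3,4,5,7,8,9}→280  {1,3,4,5,6,7,8,9}→560  {2,3,4,5,6,7,8,9}→420
  placing 0:b first → 1260 extensions
  placing 2:y first → 1260 extensions
  placing 6:z first → 630 extensions
total linear extensions = 3150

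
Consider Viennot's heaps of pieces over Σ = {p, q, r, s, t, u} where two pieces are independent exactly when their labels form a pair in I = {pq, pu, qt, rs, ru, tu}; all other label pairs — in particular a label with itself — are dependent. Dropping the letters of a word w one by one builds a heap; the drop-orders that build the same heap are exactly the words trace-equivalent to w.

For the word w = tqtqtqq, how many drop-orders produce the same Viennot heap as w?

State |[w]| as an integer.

35

#0=t has no predecessor
#1=q has no predecessor
#2=t depends on [0:t]
#3=q depends on [1:q]
#4=t depends on [2:t]
#5=q depends on [3:q]
#6=q depends on [5:q]
sources: [0:t, 1:q]
N(rest) = Σ N(rest − s) over sources s of rest; N(one piece) = 1:
  size 1 → [4]=1  [6]=1
  size 2 → [2,4]=1  [4,6]=2  [5,6]=1
  size 3 → [0,2,4]=1  [2,4,6]=3  [3,5,6]=1  [4,5,6]=3
  size 4 → [0,2,4,6]=4  [1,3,5,6]=1  [2,4,5,6]=6  [3,4,5,6]=4
  size 5 → [0,2,4,5,6]=10  [1,3,4,5,6]=5  [2,3,4,5,6]=10
  first=0(t) contributes 15
  first=1(q) contributes 20
|[w]| = 35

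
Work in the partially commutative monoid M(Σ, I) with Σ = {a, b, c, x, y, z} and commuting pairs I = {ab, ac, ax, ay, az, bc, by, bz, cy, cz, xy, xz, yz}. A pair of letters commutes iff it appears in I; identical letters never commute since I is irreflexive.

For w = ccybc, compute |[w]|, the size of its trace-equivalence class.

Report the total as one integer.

20

drop 0:c onto floor
drop 1:c onto {0:c}
drop 2:y onto floor
drop 3:b onto floor
drop 4:c onto {1:c}
ground layer = {0:c, 2:y, 3:b}
drop-orders for the pieces not yet dropped (sum over which currently-grounded one goes next):
  1 to go: {2} 1  {3} 1  {4} 1
  2 to go: {1,4} 1  {2,3} 2  {2,4} 2  {3,4} 2
  3 to go: {0,1,4} 1  {1,2,4} 3  {1,3,4} 3  {2,3,4} 6
  if 0:c drops first: 12 orders
  if 2:y drops first: 4 orders
  if 3:b drops first: 4 orders
heap linearizations: 20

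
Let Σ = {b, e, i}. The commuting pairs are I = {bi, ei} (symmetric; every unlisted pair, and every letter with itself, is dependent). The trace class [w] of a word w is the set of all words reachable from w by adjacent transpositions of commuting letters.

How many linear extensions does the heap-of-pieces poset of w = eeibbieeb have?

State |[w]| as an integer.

drop 0:e onto floor
drop 1:e onto {0:e}
drop 2:i onto floor
drop 3:b onto {1:e}
drop 4:b onto {3:b}
drop 5:i onto {2:i}
drop 6:e onto {4:b}
drop 7:e onto {6:e}
drop 8:b onto {7:e}
ground layer = {0:e, 2:i}
drop-orders for the pieces not yet dropped (sum over which currently-grounded one goes next):
  1 to go: {5} 1  {8} 1
  2 to go: {2,5} 1  {5,8} 2  {7,8} 1
  3 to go: {2,5,8} 3  {5,7,8} 3  {6,7,8} 1
  4 to go: {2,5,7,8} 6  {4,6,7,8} 1  {5,6,7,8} 4
  5 to go: {2,5,6,7,8} 10  {3,4,6,7,8} 1  {4,5,6,7,8} 5
  6 to go: {1,3,4,6,7,8} 1  {2,4,5,6,7,8} 15  {3,4,5,6,7,8} 6
  7 to go: {0,1,3,4,6,7,8} 1  {1,3,4,5,6,7,8} 7  {2,3,4,5,6,7,8} 21
  if 0:e drops first: 28 orders
  if 2:i drops first: 8 orders
heap linearizations: 36

36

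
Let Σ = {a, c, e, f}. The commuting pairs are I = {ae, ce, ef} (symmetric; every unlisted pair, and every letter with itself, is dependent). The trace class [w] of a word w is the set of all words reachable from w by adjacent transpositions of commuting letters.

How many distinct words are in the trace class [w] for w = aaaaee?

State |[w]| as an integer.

#0=a has no predecessor
#1=a depends on [0:a]
#2=a depends on [1:a]
#3=a depends on [2:a]
#4=e has no predecessor
#5=e depends on [4:e]
sources: [0:a, 4:e]
N(rest) = Σ N(rest − s) over sources s of rest; N(one piece) = 1:
  size 1 → [3]=1  [5]=1
  size 2 → [2,3]=1  [3,5]=2  [4,5]=1
  size 3 → [1,2,3]=1  [2,3,5]=3  [3,4,5]=3
  size 4 → [0,1,2,3]=1  [1,2,3,5]=4  [2,3,4,5]=6
  first=0(a) contributes 10
  first=4(e) contributes 5
|[w]| = 15

15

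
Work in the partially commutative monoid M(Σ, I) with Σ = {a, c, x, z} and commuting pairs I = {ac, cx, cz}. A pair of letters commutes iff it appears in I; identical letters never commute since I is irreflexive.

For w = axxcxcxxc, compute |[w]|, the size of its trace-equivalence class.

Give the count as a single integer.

#0=a has no predecessor
#1=x depends on [0:a]
#2=x depends on [1:x]
#3=c has no predecessor
#4=x depends on [2:x]
#5=c depends on [3:c]
#6=x depends on [4:x]
#7=x depends on [6:x]
#8=c depends on [5:c]
sources: [0:a, 3:c]
N(rest) = Σ N(rest − s) over sources s of rest; N(one piece) = 1:
  size 1 → [7]=1  [8]=1
  size 2 → [5,8]=1  [6,7]=1  [7,8]=2
  size 3 → [3,5,8]=1  [4,6,7]=1  [5,7,8]=3  [6,7,8]=3
  size 4 → [2,4,6,7]=1  [3,5,7,8]=4  [4,6,7,8]=4  [5,6,7,8]=6
  size 5 → [1,2,4,6,7]=1  [2,4,6,7,8]=5  [3,5,6,7,8]=10  [4,5,6,7,8]=10
  size 6 → [0,1,2,4,6,7]=1  [1,2,4,6,7,8]=6  [2,4,5,6,7,8]=15  [3,4,5,6,7,8]=20
  size 7 → [0,1,2,4,6,7,8]=7  [1,2,4,5,6,7,8]=21  [2,3,4,5,6,7,8]=35
  first=0(a) contributes 56
  first=3(c) contributes 28
|[w]| = 84

84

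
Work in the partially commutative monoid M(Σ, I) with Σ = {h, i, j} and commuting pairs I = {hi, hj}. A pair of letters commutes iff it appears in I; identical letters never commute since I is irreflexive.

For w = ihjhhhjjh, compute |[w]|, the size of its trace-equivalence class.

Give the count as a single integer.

#0=i has no predecessor
#1=h has no predecessor
#2=j depends on [0:i]
#3=h depends on [1:h]
#4=h depends on [3:h]
#5=h depends on [4:h]
#6=j depends on [2:j]
#7=j depends on [6:j]
#8=h depends on [5:h]
sources: [0:i, 1:h]
N(rest) = Σ N(rest − s) over sources s of rest; N(one piece) = 1:
  size 1 → [7]=1  [8]=1
  size 2 → [5,8]=1  [6,7]=1  [7,8]=2
  size 3 → [2,6,7]=1  [4,5,8]=1  [5,7,8]=3  [6,7,8]=3
  size 4 → [0,2,6,7]=1  [2,6,7,8]=4  [3,4,5,8]=1  [4,5,7,8]=4  [5,6,7,8]=6
  size 5 → [0,2,6,7,8]=5  [1,3,4,5,8]=1  [2,5,6,7,8]=10  [3,4,5,7,8]=5  [4,5,6,7,8]=10
  size 6 → [0,2,5,6,7,8]=15  [1,3,4,5,7,8]=6  [2,4,5,6,7,8]=20  [3,4,5,6,7,8]=15
  size 7 → [0,2,4,5,6,7,8]=35  [1,3,4,5,6,7,8]=21  [2,3,4,5,6,7,8]=35
  first=0(i) contributes 56
  first=1(h) contributes 70
|[w]| = 126

126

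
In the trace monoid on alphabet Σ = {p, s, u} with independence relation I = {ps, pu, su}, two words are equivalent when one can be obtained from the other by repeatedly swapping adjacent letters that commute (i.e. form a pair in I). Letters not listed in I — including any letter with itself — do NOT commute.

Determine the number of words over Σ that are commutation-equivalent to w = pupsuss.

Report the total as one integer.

#0=p has no predecessor
#1=u has no predecessor
#2=p depends on [0:p]
#3=s has no predecessor
#4=u depends on [1:u]
#5=s depends on [3:s]
#6=s depends on [5:s]
sources: [0:p, 1:u, 3:s]
N(rest) = Σ N(rest − s) over sources s of rest; N(one piece) = 1:
  size 1 → [2]=1  [4]=1  [6]=1
  size 2 → [0,2]=1  [1,4]=1  [2,4]=2  [2,6]=2  [4,6]=2  [5,6]=1
  size 3 → [0,2,4]=3  [0,2,6]=3  [1,2,4]=3  [1,4,6]=3  [2,4,6]=6  [2,5,6]=3  [3,5,6]=1  [4,5,6]=3
  size 4 → [0,1,2,4]=6  [0,2,4,6]=12  [0,2,5,6]=6  [1,2,4,6]=12  [1,4,5,6]=6  [2,3,5,6]=4  [2,4,5,6]=12  [3,4,5,6]=4
  size 5 → [0,1,2,4,6]=30  [0,2,3,5,6]=10  [0,2,4,5,6]=30  [1,2,4,5,6]=30  [1,3,4,5,6]=10  [2,3,4,5,6]=20
  first=0(p) contributes 60
  first=1(u) contributes 60
  first=3(s) contributes 90
|[w]| = 210

210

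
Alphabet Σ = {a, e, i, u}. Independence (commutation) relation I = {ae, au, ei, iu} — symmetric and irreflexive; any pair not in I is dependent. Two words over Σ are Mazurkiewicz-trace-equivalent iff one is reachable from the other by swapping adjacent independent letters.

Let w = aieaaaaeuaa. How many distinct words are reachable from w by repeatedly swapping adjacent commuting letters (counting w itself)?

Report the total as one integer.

drop 0:a onto floor
drop 1:i onto {0:a}
drop 2:e onto floor
drop 3:a onto {1:i}
drop 4:a onto {3:a}
drop 5:a onto {4:a}
drop 6:a onto {5:a}
drop 7:e onto {2:e}
drop 8:u onto {7:e}
drop 9:a onto {6:a}
drop 10:a onto {9:a}
ground layer = {0:a, 2:e}
drop-orders for the pieces not yet dropped (sum over which currently-grounded one goes next):
  1 to go: {8} 1  {10} 1
  2 to go: {7,8} 1  {8,10} 2  {9,10} 1
  3 to go: {2,7,8} 1  {6,9,10} 1  {7,8,10} 3  {8,9,10} 3
  4 to go: {2,7,8,10} 4  {5,6,9,10} 1  {6,8,9,10} 4  {7,8,9,10} 6
  5 to go: {2,7,8,9,10} 10  {4,5,6,9,10} 1  {5,6,8,9,10} 5  {6,7,8,9,10} 10
  6 to go: {2,6,7,8,9,10} 20  {3,4,5,6,9,10} 1  {4,5,6,8,9,10} 6  {5,6,7,8,9,10} 15
  7 to go: {1,3,4,5,6,9,10} 1  {2,5,6,7,8,9,10} 35  {3,4,5,6,8,9,10} 7  {4,5,6,7,8,9,10} 21
  8 to go: {0,1,3,4,5,6,9,10} 1  {1,3,4,5,6,8,9,10} 8  {2,4,5,6,7,8,9,10} 56  {3,4,5,6,7,8,9,10} 28
  9 to go: {0,1,3,4,5,6,8,9,10} 9  {1,3,4,5,6,7,8,9,10} 36  {2,3,4,5,6,7,8,9,10} 84
  if 0:a drops first: 120 orders
  if 2:e drops first: 45 orders
heap linearizations: 165

165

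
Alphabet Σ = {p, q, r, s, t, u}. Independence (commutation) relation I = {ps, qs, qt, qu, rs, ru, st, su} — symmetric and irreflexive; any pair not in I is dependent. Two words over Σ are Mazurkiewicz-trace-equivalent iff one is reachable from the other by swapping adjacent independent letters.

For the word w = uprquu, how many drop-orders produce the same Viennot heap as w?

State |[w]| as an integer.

6

drop 0:u onto floor
drop 1:p onto {0:u}
drop 2:r onto {1:p}
drop 3:q onto {2:r}
drop 4:u onto {1:p}
drop 5:u onto {4:u}
ground layer = {0:u}
drop-orders for the pieces not yet dropped (sum over which currently-grounded one goes next):
  1 to go: {3} 1  {5} 1
  2 to go: {2,3} 1  {3,5} 2  {4,5} 1
  3 to go: {2,3,5} 3  {3,4,5} 3
  4 to go: {2,3,4,5} 6
  if 0:u drops first: 6 orders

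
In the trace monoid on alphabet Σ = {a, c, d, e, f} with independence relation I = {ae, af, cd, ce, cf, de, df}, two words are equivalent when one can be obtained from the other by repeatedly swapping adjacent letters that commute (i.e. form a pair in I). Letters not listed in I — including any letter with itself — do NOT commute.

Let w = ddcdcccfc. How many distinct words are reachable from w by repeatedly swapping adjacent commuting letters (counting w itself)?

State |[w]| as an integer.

drop 0:d onto floor
drop 1:d onto {0:d}
drop 2:c onto floor
drop 3:d onto {1:d}
drop 4:c onto {2:c}
drop 5:c onto {4:c}
drop 6:c onto {5:c}
drop 7:f onto floor
drop 8:c onto {6:c}
ground layer = {0:d, 2:c, 7:f}
drop-orders for the pieces not yet dropped (sum over which currently-grounded one goes next):
  1 to go: {3} 1  {7} 1  {8} 1
  2 to go: {1,3} 1  {3,7} 2  {3,8} 2  {6,8} 1  {7,8} 2
  3 to go: {0,1,3} 1  {1,3,7} 3  {1,3,8} 3  {3,6,8} 3  {3,7,8} 6  {5,6,8} 1  {6,7,8} 3
  4 to go: {0,1,3,7} 4  {0,1,3,8} 4  {1,3,6,8} 6  {1,3,7,8} 12  {3,5,6,8} 4  {3,6,7,8} 12  {4,5,6,8} 1  {5,6,7,8} 4
  5 to go: {0,1,3,6,8} 10  {0,1,3,7,8} 20  {1,3,5,6,8} 10  {1,3,6,7,8} 30  {2,4,5,6,8} 1  {3,4,5,6,8} 5  {3,5,6,7,8} 20  {4,5,6,7,8} 5
  6 to go: {0,1,3,5,6,8} 20  {0,1,3,6,7,8} 60  {1,3,4,5,6,8} 15  {1,3,5,6,7,8} 60  {2,3,4,5,6,8} 6  {2,4,5,6,7,8} 6  {3,4,5,6,7,8} 30
  7 to go: {0,1,3,4,5,6,8} 35  {0,1,3,5,6,7,8} 140  {1,2,3,4,5,6,8} 21  {1,3,4,5,6,7,8} 105  {2,3,4,5,6,7,8} 42
  if 0:d drops first: 168 orders
  if 2:c drops first: 280 orders
  if 7:f drops first: 56 orders
heap linearizations: 504

504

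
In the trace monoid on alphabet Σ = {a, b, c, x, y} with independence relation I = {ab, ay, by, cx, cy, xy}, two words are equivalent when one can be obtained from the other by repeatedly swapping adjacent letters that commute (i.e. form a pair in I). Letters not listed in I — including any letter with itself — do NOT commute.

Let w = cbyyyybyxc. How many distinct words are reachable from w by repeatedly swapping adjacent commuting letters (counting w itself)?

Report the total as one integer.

drop 0:c onto floor
drop 1:b onto {0:c}
drop 2:y onto floor
drop 3:y onto {2:y}
drop 4:y onto {3:y}
drop 5:y onto {4:y}
drop 6:b onto {1:b}
drop 7:y onto {5:y}
drop 8:x onto {6:b}
drop 9:c onto {6:b}
ground layer = {0:c, 2:y}
drop-orders for the pieces not yet dropped (sum over which currently-grounded one goes next):
  1 to go: {7} 1  {8} 1  {9} 1
  2 to go: {5,7} 1  {7,8} 2  {7,9} 2  {8,9} 2
  3 to go: {4,5,7} 1  {5,7,8} 3  {5,7,9} 3  {6,8,9} 2  {7,8,9} 6
  4 to go: {1,6,8,9} 2  {3,4,5,7} 1  {4,5,7,8} 4  {4,5,7,9} 4  {5,7,8,9} 12  {6,7,8,9} 8
  5 to go: {0,1,6,8,9} 2  {1,6,7,8,9} 10  {2,3,4,5,7} 1  {3,4,5,7,8} 5  {3,4,5,7,9} 5  {4,5,7,8,9} 20  {5,6,7,8,9} 20
  6 to go: {0,1,6,7,8,9} 12  {1,5,6,7,8,9} 30  {2,3,4,5,7,8} 6  {2,3,4,5,7,9} 6  {3,4,5,7,8,9} 30  {4,5,6,7,8,9} 40
  7 to go: {0,1,5,6,7,8,9} 42  {1,4,5,6,7,8,9} 70  {2,3,4,5,7,8,9} 42  {3,4,5,6,7,8,9} 70
  8 to go: {0,1,4,5,6,7,8,9} 112  {1,3,4,5,6,7,8,9} 140  {2,3,4,5,6,7,8,9} 112
  if 0:c drops first: 252 orders
  if 2:y drops first: 252 orders
heap linearizations: 504

504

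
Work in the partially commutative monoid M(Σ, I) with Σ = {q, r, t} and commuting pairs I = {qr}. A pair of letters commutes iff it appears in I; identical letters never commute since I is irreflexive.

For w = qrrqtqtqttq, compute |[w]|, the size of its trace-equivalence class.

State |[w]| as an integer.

6

0(q) covers ∅
1(r) covers ∅
2(r) covers 1:r
3(q) covers 0:q
4(t) covers 2:r, 3:q
5(q) covers 4:t
6(t) covers 5:q
7(q) covers 6:t
8(t) covers 7:q
9(t) covers 8:t
10(q) covers 9:t
floor of heap: 0:q, 1:r
completions by unplaced set U, small U first (add the entries for U minus each lowest piece of U):
  |U|=1: {10}:1
  |U|=2: {9,10}:1
  |U|=3: {8,9,10}:1
  |U|=4: {7,8,9,10}:1
  |U|=5: {6,7,8,9,10}:1
  |U|=6: {5,6,7,8,9,10}:1
  |U|=7: {4,5,6,7,8,9,10}:1
  |U|=8: {2,4,5,6,7,8,9,10}:1  {3,4,5,6,7,8,9,10}:1
  |U|=9: {0,3,4,5,6,7,8,9,10}:1  {1,2,4,5,6,7,8,9,10}:1  {2,3,4,5,6,7,8,9,10}:2
  start at 0(q): 3
  start at 1(r): 3
sum over floor = 6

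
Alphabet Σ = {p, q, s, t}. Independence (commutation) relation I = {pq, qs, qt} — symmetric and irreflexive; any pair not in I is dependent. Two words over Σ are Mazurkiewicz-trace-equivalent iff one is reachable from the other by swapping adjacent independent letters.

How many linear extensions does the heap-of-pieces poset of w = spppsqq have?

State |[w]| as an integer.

21

#0=s has no predecessor
#1=p depends on [0:s]
#2=p depends on [1:p]
#3=p depends on [2:p]
#4=s depends on [3:p]
#5=q has no predecessor
#6=q depends on [5:q]
sources: [0:s, 5:q]
N(rest) = Σ N(rest − s) over sources s of rest; N(one piece) = 1:
  size 1 → [4]=1  [6]=1
  size 2 → [3,4]=1  [4,6]=2  [5,6]=1
  size 3 → [2,3,4]=1  [3,4,6]=3  [4,5,6]=3
  size 4 → [1,2,3,4]=1  [2,3,4,6]=4  [3,4,5,6]=6
  size 5 → [0,1,2,3,4]=1  [1,2,3,4,6]=5  [2,3,4,5,6]=10
  first=0(s) contributes 15
  first=5(q) contributes 6
|[w]| = 21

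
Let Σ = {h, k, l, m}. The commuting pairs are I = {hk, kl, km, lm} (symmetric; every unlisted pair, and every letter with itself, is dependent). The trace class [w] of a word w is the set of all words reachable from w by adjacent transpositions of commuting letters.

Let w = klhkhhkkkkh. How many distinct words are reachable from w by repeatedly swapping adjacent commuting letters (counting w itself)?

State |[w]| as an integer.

462

drop 0:k onto floor
drop 1:l onto floor
drop 2:h onto {1:l}
drop 3:k onto {0:k}
drop 4:h onto {2:h}
drop 5:h onto {4:h}
drop 6:k onto {3:k}
drop 7:k onto {6:k}
drop 8:k onto {7:k}
drop 9:k onto {8:k}
drop 10:h onto {5:h}
ground layer = {0:k, 1:l}
drop-orders for the pieces not yet dropped (sum over which currently-grounded one goes next):
  1 to go: {9} 1  {10} 1
  2 to go: {5,10} 1  {8,9} 1  {9,10} 2
  3 to go: {4,5,10} 1  {5,9,10} 3  {7,8,9} 1  {8,9,10} 3
  4 to go: {2,4,5,10} 1  {4,5,9,10} 4  {5,8,9,10} 6  {6,7,8,9} 1  {7,8,9,10} 4
  5 to go: {1,2,4,5,10} 1  {2,4,5,9,10} 5  {3,6,7,8,9} 1  {4,5,8,9,10} 10  {5,7,8,9,10} 10  {6,7,8,9,10} 5
  6 to go: {0,3,6,7,8,9} 1  {1,2,4,5,9,10} 6  {2,4,5,8,9,10} 15  {3,6,7,8,9,10} 6  {4,5,7,8,9,10} 20  {5,6,7,8,9,10} 15
  7 to go: {0,3,6,7,8,9,10} 7  {1,2,4,5,8,9,10} 21  {2,4,5,7,8,9,10} 35  {3,5,6,7,8,9,10} 21  {4,5,6,7,8,9,10} 35
  8 to go: {0,3,5,6,7,8,9,10} 28  {1,2,4,5,7,8,9,10} 56  {2,4,5,6,7,8,9,10} 70  {3,4,5,6,7,8,9,10} 56
  9 to go: {0,3,4,5,6,7,8,9,10} 84  {1,2,4,5,6,7,8,9,10} 126  {2,3,4,5,6,7,8,9,10} 126
  if 0:k drops first: 252 orders
  if 1:l drops first: 210 orders
heap linearizations: 462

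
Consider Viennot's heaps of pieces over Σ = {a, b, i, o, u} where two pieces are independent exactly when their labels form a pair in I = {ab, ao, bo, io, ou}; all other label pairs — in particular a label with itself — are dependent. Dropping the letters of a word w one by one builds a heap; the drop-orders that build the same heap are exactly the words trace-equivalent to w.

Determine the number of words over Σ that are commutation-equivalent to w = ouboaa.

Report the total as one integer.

45

#0=o has no predecessor
#1=u has no predecessor
#2=b depends on [1:u]
#3=o depends on [0:o]
#4=a depends on [1:u]
#5=a depends on [4:a]
sources: [0:o, 1:u]
N(rest) = Σ N(rest − s) over sources s of rest; N(one piece) = 1:
  size 1 → [2]=1  [3]=1  [5]=1
  size 2 → [0,3]=1  [2,3]=2  [2,5]=2  [3,5]=2  [4,5]=1
  size 3 → [0,2,3]=3  [0,3,5]=3  [2,3,5]=6  [2,4,5]=3  [3,4,5]=3
  size 4 → [0,2,3,5]=12  [0,3,4,5]=6  [1,2,4,5]=3  [2,3,4,5]=12
  first=0(o) contributes 15
  first=1(u) contributes 30
|[w]| = 45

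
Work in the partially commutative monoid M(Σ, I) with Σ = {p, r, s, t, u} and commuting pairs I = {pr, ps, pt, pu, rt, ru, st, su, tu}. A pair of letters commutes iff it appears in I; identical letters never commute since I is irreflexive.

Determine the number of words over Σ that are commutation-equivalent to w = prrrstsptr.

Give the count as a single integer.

#0=p has no predecessor
#1=r has no predecessor
#2=r depends on [1:r]
#3=r depends on [2:r]
#4=s depends on [3:r]
#5=t has no predecessor
#6=s depends on [4:s]
#7=p depends on [0:p]
#8=t depends on [5:t]
#9=r depends on [6:s]
sources: [0:p, 1:r, 5:t]
N(rest) = Σ N(rest − s) over sources s of rest; N(one piece) = 1:
  size 1 → [7]=1  [8]=1  [9]=1
  size 2 → [0,7]=1  [5,8]=1  [6,9]=1  [7,8]=2  [7,9]=2  [8,9]=2
  size 3 → [0,7,8]=3  [0,7,9]=3  [4,6,9]=1  [5,7,8]=3  [5,8,9]=3  [6,7,9]=3  [6,8,9]=3  [7,8,9]=6
  size 4 → [0,5,7,8]=6  [0,6,7,9]=6  [0,7,8,9]=12  [3,4,6,9]=1  [4,6,7,9]=4  [4,6,8,9]=4  [5,6,8,9]=6  [5,7,8,9]=12  [6,7,8,9]=12
  size 5 → [0,4,6,7,9]=10  [0,5,7,8,9]=30  [0,6,7,8,9]=30  [2,3,4,6,9]=1  [3,4,6,7,9]=5  [3,4,6,8,9]=5  [4,5,6,8,9]=10  [4,6,7,8,9]=20  [5,6,7,8,9]=30
  size 6 → [0,3,4,6,7,9]=15  [0,4,6,7,8,9]=60  [0,5,6,7,8,9]=90  [1,2,3,4,6,9]=1  [2,3,4,6,7,9]=6  [2,3,4,6,8,9]=6  [3,4,5,6,8,9]=15  [3,4,6,7,8,9]=30  [4,5,6,7,8,9]=60
  size 7 → [0,2,3,4,6,7,9]=21  [0,3,4,6,7,8,9]=105  [0,4,5,6,7,8,9]=210  [1,2,3,4,6,7,9]=7  [1,2,3,4,6,8,9]=7  [2,3,4,5,6,8,9]=21  [2,3,4,6,7,8,9]=42  [3,4,5,6,7,8,9]=105
  size 8 → [0,1,2,3,4,6,7,9]=28  [0,2,3,4,6,7,8,9]=168  [0,3,4,5,6,7,8,9]=420  [1,2,3,4,5,6,8,9]=28  [1,2,3,4,6,7,8,9]=56  [2,3,4,5,6,7,8,9]=168
  first=0(p) contributes 252
  first=1(r) contributes 756
  first=5(t) contributes 252
|[w]| = 1260

1260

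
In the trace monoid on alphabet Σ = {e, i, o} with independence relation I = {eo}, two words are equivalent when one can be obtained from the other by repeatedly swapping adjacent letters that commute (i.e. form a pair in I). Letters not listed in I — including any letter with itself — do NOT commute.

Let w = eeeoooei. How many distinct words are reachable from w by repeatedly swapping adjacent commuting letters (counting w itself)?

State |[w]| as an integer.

drop 0:e onto floor
drop 1:e onto {0:e}
drop 2:e onto {1:e}
drop 3:o onto floor
drop 4:o onto {3:o}
drop 5:o onto {4:o}
drop 6:e onto {2:e}
drop 7:i onto {5:o, 6:e}
ground layer = {0:e, 3:o}
drop-orders for the pieces not yet dropped (sum over which currently-grounded one goes next):
  1 to go: {7} 1
  2 to go: {5,7} 1  {6,7} 1
  3 to go: {2,6,7} 1  {4,5,7} 1  {5,6,7} 2
  4 to go: {1,2,6,7} 1  {2,5,6,7} 3  {3,4,5,7} 1  {4,5,6,7} 3
  5 to go: {0,1,2,6,7} 1  {1,2,5,6,7} 4  {2,4,5,6,7} 6  {3,4,5,6,7} 4
  6 to go: {0,1,2,5,6,7} 5  {1,2,4,5,6,7} 10  {2,3,4,5,6,7} 10
  if 0:e drops first: 20 orders
  if 3:o drops first: 15 orders
heap linearizations: 35

35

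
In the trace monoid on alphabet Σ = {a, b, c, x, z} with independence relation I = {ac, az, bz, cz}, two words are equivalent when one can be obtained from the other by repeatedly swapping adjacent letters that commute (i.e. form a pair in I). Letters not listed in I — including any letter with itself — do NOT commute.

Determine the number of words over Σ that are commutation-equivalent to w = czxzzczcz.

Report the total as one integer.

piece 0:c — minimal
piece 1:z — minimal
piece 2:x rests on {0:c, 1:z}
piece 3:z rests on {2:x}
piece 4:z rests on {3:z}
piece 5:c rests on {2:x}
piece 6:z rests on {4:z}
piece 7:c rests on {5:c}
piece 8:z rests on {6:z}
minimal pieces: {0:c, 1:z}
ways to finish when only these pieces remain (= sum over removing one remaining piece with nothing left below it):
  1 left: {7}→1  {8}→1
  2 left: {5,7}→1  {6,8}→1  {7,8}→2
  3 left: {4,6,8}→1  {5,7,8}→3  {6,7,8}→3
  4 left: {3,4,6,8}→1  {4,6,7,8}→4  {5,6,7,8}→6
  5 left: {3,4,6,7,8}→5  {4,5,6,7,8}→10
  6 left: {3,4,5,6,7,8}→15
  7 left: {2,3,4,5,6,7,8}→15
  placing 0:c first → 15 extensions
  placing 1:z first → 15 extensions
total linear extensions = 30

30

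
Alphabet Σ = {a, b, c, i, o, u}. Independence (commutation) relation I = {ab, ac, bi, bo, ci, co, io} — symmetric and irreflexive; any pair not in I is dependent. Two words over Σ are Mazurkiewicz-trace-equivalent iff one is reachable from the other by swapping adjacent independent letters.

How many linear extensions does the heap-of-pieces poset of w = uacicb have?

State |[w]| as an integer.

0(u) covers ∅
1(a) covers 0:u
2(c) covers 0:u
3(i) covers 1:a
4(c) covers 2:c
5(b) covers 4:c
floor of heap: 0:u
completions by unplaced set U, small U first (add the entries for U minus each lowest piece of U):
  |U|=1: {3}:1  {5}:1
  |U|=2: {1,3}:1  {3,5}:2  {4,5}:1
  |U|=3: {1,3,5}:3  {2,4,5}:1  {3,4,5}:3
  |U|=4: {1,3,4,5}:6  {2,3,4,5}:4
  start at 0(u): 10

10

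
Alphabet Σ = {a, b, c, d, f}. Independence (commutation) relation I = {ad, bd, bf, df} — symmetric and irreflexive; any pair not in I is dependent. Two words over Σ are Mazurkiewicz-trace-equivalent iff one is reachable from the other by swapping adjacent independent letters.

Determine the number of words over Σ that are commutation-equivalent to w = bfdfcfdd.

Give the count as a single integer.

36

#0=b has no predecessor
#1=f has no predecessor
#2=d has no predecessor
#3=f depends on [1:f]
#4=c depends on [0:b, 2:d, 3:f]
#5=f depends on [4:c]
#6=d depends on [4:c]
#7=d depends on [6:d]
sources: [0:b, 1:f, 2:d]
N(rest) = Σ N(rest − s) over sources s of rest; N(one piece) = 1:
  size 1 → [5]=1  [7]=1
  size 2 → [5,7]=2  [6,7]=1
  size 3 → [5,6,7]=3
  size 4 → [4,5,6,7]=3
  size 5 → [0,4,5,6,7]=3  [2,4,5,6,7]=3  [3,4,5,6,7]=3
  size 6 → [0,2,4,5,6,7]=6  [0,3,4,5,6,7]=6  [1,3,4,5,6,7]=3  [2,3,4,5,6,7]=6
  first=0(b) contributes 9
  first=1(f) contributes 18
  first=2(d) contributes 9
|[w]| = 36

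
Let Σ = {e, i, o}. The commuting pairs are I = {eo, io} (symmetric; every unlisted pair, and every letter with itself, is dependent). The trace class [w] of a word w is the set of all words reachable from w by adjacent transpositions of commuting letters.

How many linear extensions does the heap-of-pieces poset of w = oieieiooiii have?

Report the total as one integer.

165

piece 0:o — minimal
piece 1:i — minimal
piece 2:e rests on {1:i}
piece 3:i rests on {2:e}
piece 4:e rests on {3:i}
piece 5:i rests on {4:e}
piece 6:o rests on {0:o}
piece 7:o rests on {6:o}
piece 8:i rests on {5:i}
piece 9:i rests on {8:i}
piece 10:i rests on {9:i}
minimal pieces: {0:o, 1:i}
ways to finish when only these pieces remain (= sum over removing one remaining piece with nothing left below it):
  1 left: {7}→1  {10}→1
  2 left: {6,7}→1  {7,10}→2  {9,10}→1
  3 left: {0,6,7}→1  {6,7,10}→3  {7,9,10}→3  {8,9,10}→1
  4 left: {0,6,7,10}→4  {5,8,9,10}→1  {6,7,9,10}→6  {7,8,9,10}→4
  5 left: {0,6,7,9,10}→10  {4,5,8,9,10}→1  {5,7,8,9,10}→5  {6,7,8,9,10}→10
  6 left: {0,6,7,8,9,10}→20  {3,4,5,8,9,10}→1  {4,5,7,8,9,10}→6  {5,6,7,8,9,10}→15
  7 left: {0,5,6,7,8,9,10}→35  {2,3,4,5,8,9,10}→1  {3,4,5,7,8,9,10}→7  {4,5,6,7,8,9,10}→21
  8 left: {0,4,5,6,7,8,9,10}→56  {1,2,3,4,5,8,9,10}→1  {2,3,4,5,7,8,9,10}→8  {3,4,5,6,7,8,9,10}→28
  9 left: {0,3,4,5,6,7,8,9,10}→84  {1,2,3,4,5,7,8,9,10}→9  {2,3,4,5,6,7,8,9,10}→36
  placing 0:o first → 45 extensions
  placing 1:i first → 120 extensions
total linear extensions = 165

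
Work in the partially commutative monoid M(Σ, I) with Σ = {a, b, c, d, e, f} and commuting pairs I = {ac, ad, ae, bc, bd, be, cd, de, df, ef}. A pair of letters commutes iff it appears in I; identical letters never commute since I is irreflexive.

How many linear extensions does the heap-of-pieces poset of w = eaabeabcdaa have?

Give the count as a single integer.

1320

piece 0:e — minimal
piece 1:a — minimal
piece 2:a rests on {1:a}
piece 3:b rests on {2:a}
piece 4:e rests on {0:e}
piece 5:a rests on {3:b}
piece 6:b rests on {5:a}
piece 7:c rests on {4:e}
piece 8:d — minimal
piece 9:a rests on {6:b}
piece 10:a rests on {9:a}
minimal pieces: {0:e, 1:a, 8:d}
ways to finish when only these pieces remain (= sum over removing one remaining piece with nothing left below it):
  1 left: {7}→1  {8}→1  {10}→1
  2 left: {4,7}→1  {7,8}→2  {7,10}→2  {8,10}→2  {9,10}→1
  3 left: {0,4,7}→1  {4,7,8}→3  {4,7,10}→3  {6,9,10}→1  {7,8,10}→6  {7,9,10}→3  {8,9,10}→3
  4 left: {0,4,7,8}→4  {0,4,7,10}→4  {4,7,8,10}→12  {4,7,9,10}→6  {5,6,9,10}→1  {6,7,9,10}→4  {6,8,9,10}→4  {7,8,9,10}→12
  5 left: {0,4,7,8,10}→20  {0,4,7,9,10}→10  {3,5,6,9,10}→1  {4,6,7,9,10}→10  {4,7,8,9,10}→30  {5,6,7,9,10}→5  {5,6,8,9,10}→5  {6,7,8,9,10}→20
  6 left: {0,4,6,7,9,10}→20  {0,4,7,8,9,10}→60  {2,3,5,6,9,10}→1  {3,5,6,7,9,10}→6  {3,5,6,8,9,10}→6  {4,5,6,7,9,10}→15  {4,6,7,8,9,10}→60  {5,6,7,8,9,10}→30
  7 left: {0,4,5,6,7,9,10}→35  {0,4,6,7,8,9,10}→140  {1,2,3,5,6,9,10}→1  {2,3,5,6,7,9,10}→7  {2,3,5,6,8,9,10}→7  {3,4,5,6,7,9,10}→21  {3,5,6,7,8,9,10}→42  {4,5,6,7,8,9,10}→105
  8 left: {0,3,4,5,6,7,9,10}→56  {0,4,5,6,7,8,9,10}→280  {1,2,3,5,6,7,9,10}→8  {1,2,3,5,6,8,9,10}→8  {2,3,4,5,6,7,9,10}→28  {2,3,5,6,7,8,9,10}→56  {3,4,5,6,7,8,9,10}→168
  9 left: {0,2,3,4,5,6,7,9,10}→84  {0,3,4,5,6,7,8,9,10}→504  {1,2,3,4,5,6,7,9,10}→36  {1,2,3,5,6,7,8,9,10}→72  {2,3,4,5,6,7,8,9,10}→252
  placing 0:e first → 360 extensions
  placing 1:a first → 840 extensions
  placing 8:d first → 120 extensions
total linear extensions = 1320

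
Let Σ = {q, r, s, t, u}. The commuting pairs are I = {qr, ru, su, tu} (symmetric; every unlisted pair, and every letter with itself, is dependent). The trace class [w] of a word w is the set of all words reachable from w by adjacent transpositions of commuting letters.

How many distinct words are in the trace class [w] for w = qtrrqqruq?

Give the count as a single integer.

35

piece 0:q — minimal
piece 1:t rests on {0:q}
piece 2:r rests on {1:t}
piece 3:r rests on {2:r}
piece 4:q rests on {1:t}
piece 5:q rests on {4:q}
piece 6:r rests on {3:r}
piece 7:u rests on {5:q}
piece 8:q rests on {7:u}
minimal pieces: {0:q}
ways to finish when only these pieces remain (= sum over removing one remaining piece with nothing left below it):
  1 left: {6}→1  {8}→1
  2 left: {3,6}→1  {6,8}→2  {7,8}→1
  3 left: {2,3,6}→1  {3,6,8}→3  {5,7,8}→1  {6,7,8}→3
  4 left: {2,3,6,8}→4  {3,6,7,8}→6  {4,5,7,8}→1  {5,6,7,8}→4
  5 left: {2,3,6,7,8}→10  {3,5,6,7,8}→10  {4,5,6,7,8}→5
  6 left: {2,3,5,6,7,8}→20  {3,4,5,6,7,8}→15
  7 left: {2,3,4,5,6,7,8}→35
  placing 0:q first → 35 extensions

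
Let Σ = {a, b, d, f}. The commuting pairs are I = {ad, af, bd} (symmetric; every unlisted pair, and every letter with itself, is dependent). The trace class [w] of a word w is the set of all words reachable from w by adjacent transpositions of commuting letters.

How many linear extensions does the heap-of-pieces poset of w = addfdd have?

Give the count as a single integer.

6

piece 0:a — minimal
piece 1:d — minimal
piece 2:d rests on {1:d}
piece 3:f rests on {2:d}
piece 4:d rests on {3:f}
piece 5:d rests on {4:d}
minimal pieces: {0:a, 1:d}
ways to finish when only these pieces remain (= sum over removing one remaining piece with nothing left below it):
  1 left: {0}→1  {5}→1
  2 left: {0,5}→2  {4,5}→1
  3 left: {0,4,5}→3  {3,4,5}→1
  4 left: {0,3,4,5}→4  {2,3,4,5}→1
  placing 0:a first → 1 extensions
  placing 1:d first → 5 extensions
total linear extensions = 6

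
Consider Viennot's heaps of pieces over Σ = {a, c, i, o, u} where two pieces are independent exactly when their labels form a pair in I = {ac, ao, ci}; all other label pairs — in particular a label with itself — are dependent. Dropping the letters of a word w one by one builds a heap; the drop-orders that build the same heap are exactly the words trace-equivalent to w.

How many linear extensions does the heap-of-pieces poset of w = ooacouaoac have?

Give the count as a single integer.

30

#0=o has no predecessor
#1=o depends on [0:o]
#2=a has no predecessor
#3=c depends on [1:o]
#4=o depends on [3:c]
#5=u depends on [2:a, 4:o]
#6=a depends on [5:u]
#7=o depends on [5:u]
#8=a depends on [6:a]
#9=c depends on [7:o]
sources: [0:o, 2:a]
N(rest) = Σ N(rest − s) over sources s of rest; N(one piece) = 1:
  size 1 → [8]=1  [9]=1
  size 2 → [6,8]=1  [7,9]=1  [8,9]=2
  size 3 → [6,8,9]=3  [7,8,9]=3
  size 4 → [6,7,8,9]=6
  size 5 → [5,6,7,8,9]=6
  size 6 → [2,5,6,7,8,9]=6  [4,5,6,7,8,9]=6
  size 7 → [2,4,5,6,7,8,9]=12  [3,4,5,6,7,8,9]=6
  size 8 → [1,3,4,5,6,7,8,9]=6  [2,3,4,5,6,7,8,9]=18
  first=0(o) contributes 24
  first=2(a) contributes 6
|[w]| = 30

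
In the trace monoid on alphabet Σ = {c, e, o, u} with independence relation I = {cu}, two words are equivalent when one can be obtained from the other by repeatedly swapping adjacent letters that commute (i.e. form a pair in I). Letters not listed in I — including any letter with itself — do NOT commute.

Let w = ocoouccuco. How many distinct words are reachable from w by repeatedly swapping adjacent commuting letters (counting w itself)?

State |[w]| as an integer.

10

piece 0:o — minimal
piece 1:c rests on {0:o}
piece 2:o rests on {1:c}
piece 3:o rests on {2:o}
piece 4:u rests on {3:o}
piece 5:c rests on {3:o}
piece 6:c rests on {5:c}
piece 7:u rests on {4:u}
piece 8:c rests on {6:c}
piece 9:o rests on {7:u, 8:c}
minimal pieces: {0:o}
ways to finish when only these pieces remain (= sum over removing one remaining piece with nothing left below it):
  1 left: {9}→1
  2 left: {7,9}→1  {8,9}→1
  3 left: {4,7,9}→1  {6,8,9}→1  {7,8,9}→2
  4 left: {4,7,8,9}→3  {5,6,8,9}→1  {6,7,8,9}→3
  5 left: {4,6,7,8,9}→6  {5,6,7,8,9}→4
  6 left: {4,5,6,7,8,9}→10
  7 left: {3,4,5,6,7,8,9}→10
  8 left: {2,3,4,5,6,7,8,9}→10
  placing 0:o first → 10 extensions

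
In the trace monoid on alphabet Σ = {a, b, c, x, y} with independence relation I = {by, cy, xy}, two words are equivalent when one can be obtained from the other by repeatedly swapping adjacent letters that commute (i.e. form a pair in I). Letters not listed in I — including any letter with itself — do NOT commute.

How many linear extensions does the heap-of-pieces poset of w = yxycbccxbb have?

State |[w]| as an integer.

45

#0=y has no predecessor
#1=x has no predecessor
#2=y depends on [0:y]
#3=c depends on [1:x]
#4=b depends on [3:c]
#5=c depends on [4:b]
#6=c depends on [5:c]
#7=x depends on [6:c]
#8=b depends on [7:x]
#9=b depends on [8:b]
sources: [0:y, 1:x]
N(rest) = Σ N(rest − s) over sources s of rest; N(one piece) = 1:
  size 1 → [2]=1  [9]=1
  size 2 → [0,2]=1  [2,9]=2  [8,9]=1
  size 3 → [0,2,9]=3  [2,8,9]=3  [7,8,9]=1
  size 4 → [0,2,8,9]=6  [2,7,8,9]=4  [6,7,8,9]=1
  size 5 → [0,2,7,8,9]=10  [2,6,7,8,9]=5  [5,6,7,8,9]=1
  size 6 → [0,2,6,7,8,9]=15  [2,5,6,7,8,9]=6  [4,5,6,7,8,9]=1
  size 7 → [0,2,5,6,7,8,9]=21  [2,4,5,6,7,8,9]=7  [3,4,5,6,7,8,9]=1
  size 8 → [0,2,4,5,6,7,8,9]=28  [1,3,4,5,6,7,8,9]=1  [2,3,4,5,6,7,8,9]=8
  first=0(y) contributes 9
  first=1(x) contributes 36
|[w]| = 45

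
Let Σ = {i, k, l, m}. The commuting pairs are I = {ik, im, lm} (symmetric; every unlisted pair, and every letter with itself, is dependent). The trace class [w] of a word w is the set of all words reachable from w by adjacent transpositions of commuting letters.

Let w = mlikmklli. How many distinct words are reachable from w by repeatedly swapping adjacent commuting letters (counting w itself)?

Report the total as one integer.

#0=m has no predecessor
#1=l has no predecessor
#2=i depends on [1:l]
#3=k depends on [0:m, 1:l]
#4=m depends on [3:k]
#5=k depends on [4:m]
#6=l depends on [2:i, 5:k]
#7=l depends on [6:l]
#8=i depends on [7:l]
sources: [0:m, 1:l]
N(rest) = Σ N(rest − s) over sources s of rest; N(one piece) = 1:
  size 1 → [8]=1
  size 2 → [7,8]=1
  size 3 → [6,7,8]=1
  size 4 → [2,6,7,8]=1  [5,6,7,8]=1
  size 5 → [2,5,6,7,8]=2  [4,5,6,7,8]=1
  size 6 → [2,4,5,6,7,8]=3  [3,4,5,6,7,8]=1
  size 7 → [0,3,4,5,6,7,8]=1  [2,3,4,5,6,7,8]=4
  first=0(m) contributes 4
  first=1(l) contributes 5
|[w]| = 9

9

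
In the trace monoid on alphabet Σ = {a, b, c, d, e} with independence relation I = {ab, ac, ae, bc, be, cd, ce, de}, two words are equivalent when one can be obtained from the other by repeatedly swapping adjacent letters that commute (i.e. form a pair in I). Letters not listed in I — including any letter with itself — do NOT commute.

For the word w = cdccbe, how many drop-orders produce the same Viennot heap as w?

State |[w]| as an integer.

#0=c has no predecessor
#1=d has no predecessor
#2=c depends on [0:c]
#3=c depends on [2:c]
#4=b depends on [1:d]
#5=e has no predecessor
sources: [0:c, 1:d, 5:e]
N(rest) = Σ N(rest − s) over sources s of rest; N(one piece) = 1:
  size 1 → [3]=1  [4]=1  [5]=1
  size 2 → [1,4]=1  [2,3]=1  [3,4]=2  [3,5]=2  [4,5]=2
  size 3 → [0,2,3]=1  [1,3,4]=3  [1,4,5]=3  [2,3,4]=3  [2,3,5]=3  [3,4,5]=6
  size 4 → [0,2,3,4]=4  [0,2,3,5]=4  [1,2,3,4]=6  [1,3,4,5]=12  [2,3,4,5]=12
  first=0(c) contributes 30
  first=1(d) contributes 20
  first=5(e) contributes 10
|[w]| = 60

60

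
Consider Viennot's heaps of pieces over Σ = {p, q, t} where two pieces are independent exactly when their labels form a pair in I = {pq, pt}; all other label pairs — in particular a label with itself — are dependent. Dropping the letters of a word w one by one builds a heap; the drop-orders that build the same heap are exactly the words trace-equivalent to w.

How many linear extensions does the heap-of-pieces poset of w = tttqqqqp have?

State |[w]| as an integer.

8

0(t) covers ∅
1(t) covers 0:t
2(t) covers 1:t
3(q) covers 2:t
4(q) covers 3:q
5(q) covers 4:q
6(q) covers 5:q
7(p) covers ∅
floor of heap: 0:t, 7:p
completions by unplaced set U, small U first (add the entries for U minus each lowest piece of U):
  |U|=1: {6}:1  {7}:1
  |U|=2: {5,6}:1  {6,7}:2
  |U|=3: {4,5,6}:1  {5,6,7}:3
  |U|=4: {3,4,5,6}:1  {4,5,6,7}:4
  |U|=5: {2,3,4,5,6}:1  {3,4,5,6,7}:5
  |U|=6: {1,2,3,4,5,6}:1  {2,3,4,5,6,7}:6
  start at 0(t): 7
  start at 7(p): 1
sum over floor = 8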